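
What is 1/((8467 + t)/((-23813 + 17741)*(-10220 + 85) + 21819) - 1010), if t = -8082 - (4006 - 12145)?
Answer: -61561539/62177145866 ≈ -0.00099010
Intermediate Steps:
t = 57 (t = -8082 - 1*(-8139) = -8082 + 8139 = 57)
1/((8467 + t)/((-23813 + 17741)*(-10220 + 85) + 21819) - 1010) = 1/((8467 + 57)/((-23813 + 17741)*(-10220 + 85) + 21819) - 1010) = 1/(8524/(-6072*(-10135) + 21819) - 1010) = 1/(8524/(61539720 + 21819) - 1010) = 1/(8524/61561539 - 1010) = 1/(-62177145866/61561539) = -61561539/62177145866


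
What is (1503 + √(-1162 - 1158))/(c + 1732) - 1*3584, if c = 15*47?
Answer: -8732705/2437 + 4*I*√145/2437 ≈ -3583.4 + 0.019765*I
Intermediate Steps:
c = 705
(1503 + √(-1162 - 1158))/(c + 1732) - 1*3584 = (1503 + √(-1162 - 1158))/(705 + 1732) - 1*3584 = (1503 + √(-2320))/2437 - 3584 = (1503 + 4*I*√145)*(1/2437) - 3584 = (1503/2437 + 4*I*√145/2437) - 3584 = -8732705/2437 + 4*I*√145/2437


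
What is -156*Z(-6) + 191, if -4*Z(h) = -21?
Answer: -628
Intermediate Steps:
Z(h) = 21/4 (Z(h) = -¼*(-21) = 21/4)
-156*Z(-6) + 191 = -156*21/4 + 191 = -819 + 191 = -628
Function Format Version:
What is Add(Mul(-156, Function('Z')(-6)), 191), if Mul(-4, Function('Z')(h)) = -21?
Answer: -628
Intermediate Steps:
Function('Z')(h) = Rational(21, 4) (Function('Z')(h) = Mul(Rational(-1, 4), -21) = Rational(21, 4))
Add(Mul(-156, Function('Z')(-6)), 191) = Add(Mul(-156, Rational(21, 4)), 191) = Add(-819, 191) = -628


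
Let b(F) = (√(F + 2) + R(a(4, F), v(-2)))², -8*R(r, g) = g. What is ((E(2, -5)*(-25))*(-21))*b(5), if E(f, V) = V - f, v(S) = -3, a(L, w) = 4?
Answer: -1679475/64 - 11025*√7/4 ≈ -33534.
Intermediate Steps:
R(r, g) = -g/8
b(F) = (3/8 + √(2 + F))² (b(F) = (√(F + 2) - ⅛*(-3))² = (√(2 + F) + 3/8)² = (3/8 + √(2 + F))²)
((E(2, -5)*(-25))*(-21))*b(5) = (((-5 - 1*2)*(-25))*(-21))*((3 + 8*√(2 + 5))²/64) = (((-5 - 2)*(-25))*(-21))*((3 + 8*√7)²/64) = (-7*(-25)*(-21))*((3 + 8*√7)²/64) = (175*(-21))*((3 + 8*√7)²/64) = -3675*(3 + 8*√7)²/64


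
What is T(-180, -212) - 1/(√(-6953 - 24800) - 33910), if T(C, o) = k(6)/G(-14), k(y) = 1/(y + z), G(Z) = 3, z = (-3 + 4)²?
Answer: 1150631963/24148316913 + I*√31753/1149919853 ≈ 0.047649 + 1.5496e-7*I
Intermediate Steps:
z = 1 (z = 1² = 1)
k(y) = 1/(1 + y) (k(y) = 1/(y + 1) = 1/(1 + y))
T(C, o) = 1/21 (T(C, o) = 1/((1 + 6)*3) = (⅓)/7 = (⅐)*(⅓) = 1/21)
T(-180, -212) - 1/(√(-6953 - 24800) - 33910) = 1/21 - 1/(√(-6953 - 24800) - 33910) = 1/21 - 1/(√(-31753) - 33910) = 1/21 - 1/(I*√31753 - 33910) = 1/21 - 1/(-33910 + I*√31753)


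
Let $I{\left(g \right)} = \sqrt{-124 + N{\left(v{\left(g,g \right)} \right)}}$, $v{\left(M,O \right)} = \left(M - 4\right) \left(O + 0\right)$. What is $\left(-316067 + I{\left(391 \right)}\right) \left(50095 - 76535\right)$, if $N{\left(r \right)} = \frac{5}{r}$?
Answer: $8356811480 - \frac{26440 i \sqrt{315467413339}}{50439} \approx 8.3568 \cdot 10^{9} - 2.9442 \cdot 10^{5} i$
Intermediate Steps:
$v{\left(M,O \right)} = O \left(-4 + M\right)$ ($v{\left(M,O \right)} = \left(-4 + M\right) O = O \left(-4 + M\right)$)
$I{\left(g \right)} = \sqrt{-124 + \frac{5}{g \left(-4 + g\right)}}$
$\left(-316067 + I{\left(391 \right)}\right) \left(50095 - 76535\right) = \left(-316067 + \sqrt{\frac{5 - 48484 \left(-4 + 391\right)}{391 \left(-4 + 391\right)}}\right) \left(50095 - 76535\right) = \left(-316067 + \sqrt{\frac{5 - 48484 \cdot 387}{391 \cdot 387}}\right) \left(-26440\right) = \left(-316067 + \sqrt{\frac{1}{391} \cdot \frac{1}{387} \left(5 - 18763308\right)}\right) \left(-26440\right) = \left(-316067 + \sqrt{\frac{1}{391} \cdot \frac{1}{387} \left(-18763303\right)}\right) \left(-26440\right) = \left(-316067 + \sqrt{- \frac{18763303}{151317}}\right) \left(-26440\right) = \left(-316067 + \frac{i \sqrt{315467413339}}{50439}\right) \left(-26440\right) = 8356811480 - \frac{26440 i \sqrt{315467413339}}{50439}$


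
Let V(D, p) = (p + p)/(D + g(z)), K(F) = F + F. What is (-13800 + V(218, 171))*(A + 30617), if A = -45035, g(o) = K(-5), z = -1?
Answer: 10345124061/52 ≈ 1.9894e+8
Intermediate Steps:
K(F) = 2*F
g(o) = -10 (g(o) = 2*(-5) = -10)
V(D, p) = 2*p/(-10 + D) (V(D, p) = (p + p)/(D - 10) = (2*p)/(-10 + D) = 2*p/(-10 + D))
(-13800 + V(218, 171))*(A + 30617) = (-13800 + 2*171/(-10 + 218))*(-45035 + 30617) = (-13800 + 2*171/208)*(-14418) = (-13800 + 2*171*(1/208))*(-14418) = (-13800 + 171/104)*(-14418) = -1435029/104*(-14418) = 10345124061/52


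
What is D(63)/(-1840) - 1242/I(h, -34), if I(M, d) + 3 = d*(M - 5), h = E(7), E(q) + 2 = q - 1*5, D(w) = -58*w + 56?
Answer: -842207/153640 ≈ -5.4817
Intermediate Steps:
D(w) = 56 - 58*w
E(q) = -7 + q (E(q) = -2 + (q - 1*5) = -2 + (q - 5) = -2 + (-5 + q) = -7 + q)
h = 0 (h = -7 + 7 = 0)
I(M, d) = -3 + d*(-5 + M) (I(M, d) = -3 + d*(M - 5) = -3 + d*(-5 + M))
D(63)/(-1840) - 1242/I(h, -34) = (56 - 58*63)/(-1840) - 1242/(-3 - 5*(-34) + 0*(-34)) = (56 - 3654)*(-1/1840) - 1242/(-3 + 170 + 0) = -3598*(-1/1840) - 1242/167 = 1799/920 - 1242*1/167 = 1799/920 - 1242/167 = -842207/153640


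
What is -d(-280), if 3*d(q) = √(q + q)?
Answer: -4*I*√35/3 ≈ -7.8881*I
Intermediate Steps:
d(q) = √2*√q/3 (d(q) = √(q + q)/3 = √(2*q)/3 = (√2*√q)/3 = √2*√q/3)
-d(-280) = -√2*√(-280)/3 = -√2*2*I*√70/3 = -4*I*√35/3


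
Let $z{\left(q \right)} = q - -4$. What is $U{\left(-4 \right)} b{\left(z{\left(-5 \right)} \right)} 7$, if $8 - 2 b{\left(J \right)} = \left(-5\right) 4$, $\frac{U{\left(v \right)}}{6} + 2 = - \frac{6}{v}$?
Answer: $-294$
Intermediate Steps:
$U{\left(v \right)} = -12 - \frac{36}{v}$ ($U{\left(v \right)} = -12 + 6 \left(- \frac{6}{v}\right) = -12 - \frac{36}{v}$)
$z{\left(q \right)} = 4 + q$ ($z{\left(q \right)} = q + 4 = 4 + q$)
$b{\left(J \right)} = 14$ ($b{\left(J \right)} = 4 - \frac{\left(-5\right) 4}{2} = 4 - -10 = 4 + 10 = 14$)
$U{\left(-4 \right)} b{\left(z{\left(-5 \right)} \right)} 7 = \left(-12 - \frac{36}{-4}\right) 14 \cdot 7 = \left(-12 - -9\right) 14 \cdot 7 = \left(-12 + 9\right) 14 \cdot 7 = \left(-3\right) 14 \cdot 7 = \left(-42\right) 7 = -294$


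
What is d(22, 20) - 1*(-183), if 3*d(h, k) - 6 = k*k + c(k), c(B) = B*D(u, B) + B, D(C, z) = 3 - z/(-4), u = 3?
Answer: 1135/3 ≈ 378.33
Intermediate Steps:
D(C, z) = 3 + z/4 (D(C, z) = 3 - z*(-1)/4 = 3 - (-1)*z/4 = 3 + z/4)
c(B) = B + B*(3 + B/4) (c(B) = B*(3 + B/4) + B = B + B*(3 + B/4))
d(h, k) = 2 + k**2/3 + k*(16 + k)/12 (d(h, k) = 2 + (k*k + k*(16 + k)/4)/3 = 2 + (k**2 + k*(16 + k)/4)/3 = 2 + (k**2/3 + k*(16 + k)/12) = 2 + k**2/3 + k*(16 + k)/12)
d(22, 20) - 1*(-183) = (2 + (4/3)*20 + (5/12)*20**2) - 1*(-183) = (2 + 80/3 + (5/12)*400) + 183 = (2 + 80/3 + 500/3) + 183 = 586/3 + 183 = 1135/3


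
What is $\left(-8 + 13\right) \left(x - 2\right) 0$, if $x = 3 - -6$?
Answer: $0$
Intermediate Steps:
$x = 9$ ($x = 3 + 6 = 9$)
$\left(-8 + 13\right) \left(x - 2\right) 0 = \left(-8 + 13\right) \left(9 - 2\right) 0 = 5 \cdot 7 \cdot 0 = 5 \cdot 0 = 0$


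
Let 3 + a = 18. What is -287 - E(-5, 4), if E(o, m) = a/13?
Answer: -3746/13 ≈ -288.15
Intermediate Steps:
a = 15 (a = -3 + 18 = 15)
E(o, m) = 15/13
-287 - E(-5, 4) = -287 - 1*15/13 = -287 - 15/13 = -3746/13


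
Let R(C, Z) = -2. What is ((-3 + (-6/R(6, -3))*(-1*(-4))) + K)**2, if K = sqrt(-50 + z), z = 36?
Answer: (9 + I*sqrt(14))**2 ≈ 67.0 + 67.35*I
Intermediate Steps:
K = I*sqrt(14) (K = sqrt(-50 + 36) = sqrt(-14) = I*sqrt(14) ≈ 3.7417*I)
((-3 + (-6/R(6, -3))*(-1*(-4))) + K)**2 = ((-3 + (-6/(-2))*(-1*(-4))) + I*sqrt(14))**2 = ((-3 - 6*(-1/2)*4) + I*sqrt(14))**2 = ((-3 + 3*4) + I*sqrt(14))**2 = ((-3 + 12) + I*sqrt(14))**2 = (9 + I*sqrt(14))**2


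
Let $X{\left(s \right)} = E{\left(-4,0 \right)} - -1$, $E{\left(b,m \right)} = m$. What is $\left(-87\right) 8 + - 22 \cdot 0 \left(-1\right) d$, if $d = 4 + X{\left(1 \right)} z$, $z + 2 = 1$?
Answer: $-696$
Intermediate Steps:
$z = -1$ ($z = -2 + 1 = -1$)
$X{\left(s \right)} = 1$ ($X{\left(s \right)} = 0 - -1 = 0 + 1 = 1$)
$d = 3$ ($d = 4 + 1 \left(-1\right) = 4 - 1 = 3$)
$\left(-87\right) 8 + - 22 \cdot 0 \left(-1\right) d = \left(-87\right) 8 + - 22 \cdot 0 \left(-1\right) 3 = -696 + \left(-22\right) 0 \cdot 3 = -696 + 0 \cdot 3 = -696 + 0 = -696$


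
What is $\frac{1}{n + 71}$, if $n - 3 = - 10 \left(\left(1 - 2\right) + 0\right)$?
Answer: $\frac{1}{84} \approx 0.011905$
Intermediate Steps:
$n = 13$ ($n = 3 - 10 \left(\left(1 - 2\right) + 0\right) = 3 - 10 \left(-1 + 0\right) = 3 - -10 = 3 + 10 = 13$)
$\frac{1}{n + 71} = \frac{1}{13 + 71} = \frac{1}{84}$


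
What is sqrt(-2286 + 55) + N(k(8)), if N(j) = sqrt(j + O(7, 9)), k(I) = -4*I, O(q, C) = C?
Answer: I*(sqrt(23) + sqrt(2231)) ≈ 52.029*I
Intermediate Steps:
N(j) = sqrt(9 + j) (N(j) = sqrt(j + 9) = sqrt(9 + j))
sqrt(-2286 + 55) + N(k(8)) = sqrt(-2286 + 55) + sqrt(9 - 4*8) = sqrt(-2231) + sqrt(9 - 32) = I*sqrt(2231) + sqrt(-23) = I*sqrt(2231) + I*sqrt(23) = I*sqrt(23) + I*sqrt(2231)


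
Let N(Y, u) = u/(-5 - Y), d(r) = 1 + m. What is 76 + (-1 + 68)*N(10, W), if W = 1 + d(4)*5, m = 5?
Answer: -937/15 ≈ -62.467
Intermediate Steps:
d(r) = 6 (d(r) = 1 + 5 = 6)
W = 31 (W = 1 + 6*5 = 1 + 30 = 31)
76 + (-1 + 68)*N(10, W) = 76 + (-1 + 68)*(-1*31/(5 + 10)) = 76 + 67*(-1*31/15) = 76 + 67*(-1*31*1/15) = 76 + 67*(-31/15) = 76 - 2077/15 = -937/15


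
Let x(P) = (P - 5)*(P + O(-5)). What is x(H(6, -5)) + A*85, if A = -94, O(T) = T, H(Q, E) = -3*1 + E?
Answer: -7821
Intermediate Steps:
H(Q, E) = -3 + E
x(P) = (-5 + P)**2 (x(P) = (P - 5)*(P - 5) = (-5 + P)*(-5 + P) = (-5 + P)**2)
x(H(6, -5)) + A*85 = (25 + (-3 - 5)**2 - 10*(-3 - 5)) - 94*85 = (25 + (-8)**2 - 10*(-8)) - 7990 = (25 + 64 + 80) - 7990 = 169 - 7990 = -7821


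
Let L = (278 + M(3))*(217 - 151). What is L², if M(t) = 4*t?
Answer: 366339600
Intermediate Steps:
L = 19140 (L = (278 + 4*3)*(217 - 151) = (278 + 12)*66 = 290*66 = 19140)
L² = 19140² = 366339600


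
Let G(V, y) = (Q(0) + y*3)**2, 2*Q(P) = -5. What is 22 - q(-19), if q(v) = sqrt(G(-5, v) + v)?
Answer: 22 - 3*sqrt(1565)/2 ≈ -37.340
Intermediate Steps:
Q(P) = -5/2 (Q(P) = (1/2)*(-5) = -5/2)
G(V, y) = (-5/2 + 3*y)**2 (G(V, y) = (-5/2 + y*3)**2 = (-5/2 + 3*y)**2)
q(v) = sqrt(v + (-5 + 6*v)**2/4) (q(v) = sqrt((-5 + 6*v)**2/4 + v) = sqrt(v + (-5 + 6*v)**2/4))
22 - q(-19) = 22 - sqrt((-5 + 6*(-19))**2 + 4*(-19))/2 = 22 - sqrt((-5 - 114)**2 - 76)/2 = 22 - sqrt((-119)**2 - 76)/2 = 22 - sqrt(14161 - 76)/2 = 22 - sqrt(14085)/2 = 22 - 3*sqrt(1565)/2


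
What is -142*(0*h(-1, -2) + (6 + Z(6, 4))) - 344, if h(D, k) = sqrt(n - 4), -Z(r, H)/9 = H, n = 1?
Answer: 3916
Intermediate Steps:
Z(r, H) = -9*H
h(D, k) = I*sqrt(3) (h(D, k) = sqrt(1 - 4) = sqrt(-3) = I*sqrt(3))
-142*(0*h(-1, -2) + (6 + Z(6, 4))) - 344 = -142*(0*(I*sqrt(3)) + (6 - 9*4)) - 344 = -142*(0 + (6 - 36)) - 344 = -142*(0 - 30) - 344 = -142*(-30) - 344 = 4260 - 344 = 3916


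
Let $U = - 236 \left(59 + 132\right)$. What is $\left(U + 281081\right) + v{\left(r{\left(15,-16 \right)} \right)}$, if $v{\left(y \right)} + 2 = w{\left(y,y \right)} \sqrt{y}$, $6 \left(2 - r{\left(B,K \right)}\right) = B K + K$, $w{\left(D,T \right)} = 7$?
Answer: $236003 + \frac{7 \sqrt{402}}{3} \approx 2.3605 \cdot 10^{5}$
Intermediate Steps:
$U = -45076$ ($U = \left(-236\right) 191 = -45076$)
$r{\left(B,K \right)} = 2 - \frac{K}{6} - \frac{B K}{6}$ ($r{\left(B,K \right)} = 2 - \frac{B K + K}{6} = 2 - \frac{K + B K}{6} = 2 - \left(\frac{K}{6} + \frac{B K}{6}\right) = 2 - \frac{K}{6} - \frac{B K}{6}$)
$v{\left(y \right)} = -2 + 7 \sqrt{y}$
$\left(U + 281081\right) + v{\left(r{\left(15,-16 \right)} \right)} = \left(-45076 + 281081\right) - \left(2 - 7 \sqrt{2 - - \frac{8}{3} - \frac{5}{2} \left(-16\right)}\right) = 236005 - \left(2 - 7 \sqrt{2 + \frac{8}{3} + 40}\right) = 236005 - \left(2 - 7 \sqrt{\frac{134}{3}}\right) = 236005 - \left(2 - 7 \frac{\sqrt{402}}{3}\right) = 236005 - \left(2 - \frac{7 \sqrt{402}}{3}\right) = 236003 + \frac{7 \sqrt{402}}{3}$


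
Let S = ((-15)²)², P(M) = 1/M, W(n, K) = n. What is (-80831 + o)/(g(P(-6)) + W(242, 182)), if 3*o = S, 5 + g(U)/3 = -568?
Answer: 63956/1477 ≈ 43.301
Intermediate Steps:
g(U) = -1719 (g(U) = -15 + 3*(-568) = -15 - 1704 = -1719)
S = 50625 (S = 225² = 50625)
o = 16875 (o = (⅓)*50625 = 16875)
(-80831 + o)/(g(P(-6)) + W(242, 182)) = (-80831 + 16875)/(-1719 + 242) = -63956/(-1477) = -63956*(-1/1477) = 63956/1477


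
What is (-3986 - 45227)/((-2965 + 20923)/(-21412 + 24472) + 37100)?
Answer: -25098630/18923993 ≈ -1.3263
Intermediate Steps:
(-3986 - 45227)/((-2965 + 20923)/(-21412 + 24472) + 37100) = -49213/(17958/3060 + 37100) = -49213/(17958*(1/3060) + 37100) = -49213/(2993/510 + 37100) = -49213/18923993/510 = -49213*510/18923993 = -25098630/18923993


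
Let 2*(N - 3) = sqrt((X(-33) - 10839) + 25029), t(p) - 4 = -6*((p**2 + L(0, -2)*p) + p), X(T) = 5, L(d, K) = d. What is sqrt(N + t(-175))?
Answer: sqrt(-730772 + 2*sqrt(14195))/2 ≈ 427.36*I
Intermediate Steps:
t(p) = 4 - 6*p - 6*p**2 (t(p) = 4 - 6*((p**2 + 0*p) + p) = 4 - 6*((p**2 + 0) + p) = 4 - 6*(p**2 + p) = 4 - 6*(p + p**2) = 4 + (-6*p - 6*p**2) = 4 - 6*p - 6*p**2)
N = 3 + sqrt(14195)/2 (N = 3 + sqrt((5 - 10839) + 25029)/2 = 3 + sqrt(-10834 + 25029)/2 = 3 + sqrt(14195)/2 ≈ 62.571)
sqrt(N + t(-175)) = sqrt((3 + sqrt(14195)/2) + (4 - 6*(-175) - 6*(-175)**2)) = sqrt((3 + sqrt(14195)/2) + (4 + 1050 - 6*30625)) = sqrt((3 + sqrt(14195)/2) + (4 + 1050 - 183750)) = sqrt((3 + sqrt(14195)/2) - 182696) = sqrt(-182693 + sqrt(14195)/2)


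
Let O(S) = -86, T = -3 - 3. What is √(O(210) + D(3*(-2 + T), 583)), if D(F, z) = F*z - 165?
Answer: I*√14243 ≈ 119.34*I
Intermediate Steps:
T = -6
D(F, z) = -165 + F*z
√(O(210) + D(3*(-2 + T), 583)) = √(-86 + (-165 + (3*(-2 - 6))*583)) = √(-86 + (-165 + (3*(-8))*583)) = √(-86 + (-165 - 24*583)) = √(-86 + (-165 - 13992)) = √(-86 - 14157) = √(-14243) = I*√14243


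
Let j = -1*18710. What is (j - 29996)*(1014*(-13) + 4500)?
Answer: 422865492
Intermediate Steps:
j = -18710
(j - 29996)*(1014*(-13) + 4500) = (-18710 - 29996)*(1014*(-13) + 4500) = -48706*(-13182 + 4500) = -48706*(-8682) = 422865492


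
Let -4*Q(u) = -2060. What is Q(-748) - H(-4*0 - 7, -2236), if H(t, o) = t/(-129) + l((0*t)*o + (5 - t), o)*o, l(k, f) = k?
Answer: 3527756/129 ≈ 27347.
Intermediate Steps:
Q(u) = 515 (Q(u) = -¼*(-2060) = 515)
H(t, o) = -t/129 + o*(5 - t) (H(t, o) = t/(-129) + ((0*t)*o + (5 - t))*o = -t/129 + (0*o + (5 - t))*o = -t/129 + (0 + (5 - t))*o = -t/129 + (5 - t)*o = -t/129 + o*(5 - t))
Q(-748) - H(-4*0 - 7, -2236) = 515 - (5*(-2236) - (-4*0 - 7)/129 - 1*(-2236)*(-4*0 - 7)) = 515 - (-11180 - (0 - 7)/129 - 1*(-2236)*(0 - 7)) = 515 - (-11180 - 1/129*(-7) - 1*(-2236)*(-7)) = 515 - (-11180 + 7/129 - 15652) = 515 - 1*(-3461321/129) = 515 + 3461321/129 = 3527756/129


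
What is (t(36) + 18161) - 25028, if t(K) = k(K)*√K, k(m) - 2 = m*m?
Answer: 921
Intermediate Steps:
k(m) = 2 + m² (k(m) = 2 + m*m = 2 + m²)
t(K) = √K*(2 + K²) (t(K) = (2 + K²)*√K = √K*(2 + K²))
(t(36) + 18161) - 25028 = (√36*(2 + 36²) + 18161) - 25028 = (6*(2 + 1296) + 18161) - 25028 = (6*1298 + 18161) - 25028 = (7788 + 18161) - 25028 = 25949 - 25028 = 921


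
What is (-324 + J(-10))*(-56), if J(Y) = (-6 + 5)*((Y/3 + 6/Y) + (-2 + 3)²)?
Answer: 269696/15 ≈ 17980.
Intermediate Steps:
J(Y) = -1 - 6/Y - Y/3 (J(Y) = -((Y*(⅓) + 6/Y) + 1²) = -((Y/3 + 6/Y) + 1) = -((6/Y + Y/3) + 1) = -(1 + 6/Y + Y/3) = -1 - 6/Y - Y/3)
(-324 + J(-10))*(-56) = (-324 + (-1 - 6/(-10) - ⅓*(-10)))*(-56) = (-324 + (-1 - 6*(-⅒) + 10/3))*(-56) = (-324 + (-1 + ⅗ + 10/3))*(-56) = (-324 + 44/15)*(-56) = -4816/15*(-56) = 269696/15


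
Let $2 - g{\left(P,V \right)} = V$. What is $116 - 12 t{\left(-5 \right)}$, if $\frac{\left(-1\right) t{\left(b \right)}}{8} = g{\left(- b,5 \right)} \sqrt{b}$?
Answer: $116 - 288 i \sqrt{5} \approx 116.0 - 643.99 i$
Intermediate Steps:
$g{\left(P,V \right)} = 2 - V$
$t{\left(b \right)} = 24 \sqrt{b}$ ($t{\left(b \right)} = - 8 \left(2 - 5\right) \sqrt{b} = - 8 \left(- 3 \sqrt{b}\right) = 24 \sqrt{b}$)
$116 - 12 t{\left(-5 \right)} = 116 - 12 \cdot 24 \sqrt{-5} = 116 - 12 \cdot 24 i \sqrt{5} = 116 - 288 i \sqrt{5}$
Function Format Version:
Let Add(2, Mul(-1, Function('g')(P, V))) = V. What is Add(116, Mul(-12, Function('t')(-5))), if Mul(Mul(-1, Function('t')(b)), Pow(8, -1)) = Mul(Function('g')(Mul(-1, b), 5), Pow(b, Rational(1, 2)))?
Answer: Add(116, Mul(-288, I, Pow(5, Rational(1, 2)))) ≈ Add(116.00, Mul(-643.99, I))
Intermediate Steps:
Function('g')(P, V) = Add(2, Mul(-1, V))
Function('t')(b) = Mul(24, Pow(b, Rational(1, 2))) (Function('t')(b) = Mul(-8, Mul(Add(2, Mul(-1, 5)), Pow(b, Rational(1, 2)))) = Mul(-8, Mul(Add(2, -5), Pow(b, Rational(1, 2)))) = Mul(-8, Mul(-3, Pow(b, Rational(1, 2)))) = Mul(24, Pow(b, Rational(1, 2))))
Add(116, Mul(-12, Function('t')(-5))) = Add(116, Mul(-12, Mul(24, Pow(-5, Rational(1, 2))))) = Add(116, Mul(-12, Mul(24, Mul(I, Pow(5, Rational(1, 2)))))) = Add(116, Mul(-12, Mul(24, I, Pow(5, Rational(1, 2))))) = Add(116, Mul(-288, I, Pow(5, Rational(1, 2))))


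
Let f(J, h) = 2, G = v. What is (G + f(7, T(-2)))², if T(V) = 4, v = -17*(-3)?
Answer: 2809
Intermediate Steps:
v = 51
G = 51
(G + f(7, T(-2)))² = (51 + 2)² = 53² = 2809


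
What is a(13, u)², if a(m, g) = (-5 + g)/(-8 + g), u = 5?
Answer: 0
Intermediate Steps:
a(m, g) = (-5 + g)/(-8 + g)
a(13, u)² = ((-5 + 5)/(-8 + 5))² = (0/(-3))² = (-⅓*0)² = 0² = 0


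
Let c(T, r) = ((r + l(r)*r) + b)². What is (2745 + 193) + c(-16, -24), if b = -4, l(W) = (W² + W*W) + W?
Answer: 734412938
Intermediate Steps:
l(W) = W + 2*W² (l(W) = (W² + W²) + W = 2*W² + W = W + 2*W²)
c(T, r) = (-4 + r + r²*(1 + 2*r))² (c(T, r) = ((r + (r*(1 + 2*r))*r) - 4)² = ((r + r²*(1 + 2*r)) - 4)² = (-4 + r + r²*(1 + 2*r))²)
(2745 + 193) + c(-16, -24) = (2745 + 193) + (-4 - 24 + (-24)²*(1 + 2*(-24)))² = 2938 + (-4 - 24 + 576*(1 - 48))² = 2938 + (-4 - 24 + 576*(-47))² = 2938 + (-4 - 24 - 27072)² = 2938 + (-27100)² = 2938 + 734410000 = 734412938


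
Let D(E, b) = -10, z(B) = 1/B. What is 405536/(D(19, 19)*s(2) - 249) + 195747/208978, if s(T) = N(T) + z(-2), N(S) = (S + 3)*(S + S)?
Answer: -21165297635/23196558 ≈ -912.43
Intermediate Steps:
N(S) = 2*S*(3 + S) (N(S) = (3 + S)*(2*S) = 2*S*(3 + S))
s(T) = -½ + 2*T*(3 + T) (s(T) = 2*T*(3 + T) + 1/(-2) = 2*T*(3 + T) - ½ = -½ + 2*T*(3 + T))
405536/(D(19, 19)*s(2) - 249) + 195747/208978 = 405536/(-10*(-½ + 2*2*(3 + 2)) - 249) + 195747/208978 = 405536/(-10*(-½ + 2*2*5) - 249) + 195747*(1/208978) = 405536/(-10*(-½ + 20) - 249) + 195747/208978 = 405536/(-10*39/2 - 249) + 195747/208978 = 405536/(-195 - 249) + 195747/208978 = 405536/(-444) + 195747/208978 = 405536*(-1/444) + 195747/208978 = -101384/111 + 195747/208978 = -21165297635/23196558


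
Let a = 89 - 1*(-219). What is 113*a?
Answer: 34804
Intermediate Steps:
a = 308 (a = 89 + 219 = 308)
113*a = 113*308 = 34804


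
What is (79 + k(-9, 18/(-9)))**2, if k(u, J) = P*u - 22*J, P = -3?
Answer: 22500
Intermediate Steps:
k(u, J) = -22*J - 3*u (k(u, J) = -3*u - 22*J = -22*J - 3*u)
(79 + k(-9, 18/(-9)))**2 = (79 + (-396/(-9) - 3*(-9)))**2 = (79 + (-396*(-1)/9 + 27))**2 = (79 + (-22*(-2) + 27))**2 = (79 + (44 + 27))**2 = (79 + 71)**2 = 150**2 = 22500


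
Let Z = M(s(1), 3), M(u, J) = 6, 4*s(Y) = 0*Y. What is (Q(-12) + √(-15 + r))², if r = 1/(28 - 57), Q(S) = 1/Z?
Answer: -15667/1044 + 2*I*√3161/87 ≈ -15.007 + 1.2925*I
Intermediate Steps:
s(Y) = 0 (s(Y) = (0*Y)/4 = (¼)*0 = 0)
Z = 6
Q(S) = ⅙ (Q(S) = 1/6 = ⅙)
r = -1/29 (r = 1/(-29) = -1/29 ≈ -0.034483)
(Q(-12) + √(-15 + r))² = (⅙ + √(-15 - 1/29))² = (⅙ + √(-436/29))² = (⅙ + 2*I*√3161/29)²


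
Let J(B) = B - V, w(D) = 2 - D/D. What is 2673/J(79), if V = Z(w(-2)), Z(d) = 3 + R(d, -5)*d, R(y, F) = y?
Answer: 891/25 ≈ 35.640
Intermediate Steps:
w(D) = 1 (w(D) = 2 - 1*1 = 2 - 1 = 1)
Z(d) = 3 + d**2 (Z(d) = 3 + d*d = 3 + d**2)
V = 4 (V = 3 + 1**2 = 3 + 1 = 4)
J(B) = -4 + B (J(B) = B - 1*4 = B - 4 = -4 + B)
2673/J(79) = 2673/(-4 + 79) = 2673/75 = 2673*(1/75) = 891/25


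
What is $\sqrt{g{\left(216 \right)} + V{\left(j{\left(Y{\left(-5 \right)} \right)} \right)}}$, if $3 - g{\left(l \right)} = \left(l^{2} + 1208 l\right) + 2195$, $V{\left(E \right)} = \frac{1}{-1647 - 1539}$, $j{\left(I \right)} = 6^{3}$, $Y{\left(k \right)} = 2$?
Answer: $\frac{i \sqrt{349379003298}}{1062} \approx 556.58 i$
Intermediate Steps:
$j{\left(I \right)} = 216$
$V{\left(E \right)} = - \frac{1}{3186}$ ($V{\left(E \right)} = \frac{1}{-3186} = - \frac{1}{3186}$)
$g{\left(l \right)} = -2192 - l^{2} - 1208 l$ ($g{\left(l \right)} = 3 - \left(\left(l^{2} + 1208 l\right) + 2195\right) = 3 - \left(2195 + l^{2} + 1208 l\right) = -2192 - l^{2} - 1208 l$)
$\sqrt{g{\left(216 \right)} + V{\left(j{\left(Y{\left(-5 \right)} \right)} \right)}} = \sqrt{\left(-2192 - 216^{2} - 260928\right) - \frac{1}{3186}} = \sqrt{\left(-2192 - 46656 - 260928\right) - \frac{1}{3186}} = \sqrt{-309776 - \frac{1}{3186}} = \sqrt{- \frac{986946337}{3186}} = \frac{i \sqrt{349379003298}}{1062}$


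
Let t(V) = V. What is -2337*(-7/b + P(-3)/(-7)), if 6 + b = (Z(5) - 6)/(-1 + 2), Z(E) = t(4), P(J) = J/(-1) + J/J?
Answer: -39729/56 ≈ -709.45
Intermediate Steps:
P(J) = 1 - J (P(J) = J*(-1) + 1 = -J + 1 = 1 - J)
Z(E) = 4
b = -8 (b = -6 + (4 - 6)/(-1 + 2) = -6 - 2/1 = -6 - 2*1 = -6 - 2 = -8)
-2337*(-7/b + P(-3)/(-7)) = -2337*(-7/(-8) + (1 - 1*(-3))/(-7)) = -2337*(-7*(-⅛) + (1 + 3)*(-⅐)) = -2337*(7/8 + 4*(-⅐)) = -2337*(7/8 - 4/7) = -2337*17/56 = -39729/56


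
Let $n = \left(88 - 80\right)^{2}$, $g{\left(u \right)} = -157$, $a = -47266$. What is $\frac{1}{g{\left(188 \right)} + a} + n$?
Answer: $\frac{3035071}{47423} \approx 64.0$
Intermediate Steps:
$n = 64$ ($n = 8^{2} = 64$)
$\frac{1}{g{\left(188 \right)} + a} + n = \frac{1}{-157 - 47266} + 64 = \frac{1}{-47423} + 64 = - \frac{1}{47423} + 64 = \frac{3035071}{47423}$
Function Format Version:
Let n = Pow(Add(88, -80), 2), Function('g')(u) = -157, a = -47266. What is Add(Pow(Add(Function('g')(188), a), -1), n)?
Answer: Rational(3035071, 47423) ≈ 64.000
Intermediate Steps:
n = 64 (n = Pow(8, 2) = 64)
Add(Pow(Add(Function('g')(188), a), -1), n) = Add(Pow(Add(-157, -47266), -1), 64) = Add(Pow(-47423, -1), 64) = Add(Rational(-1, 47423), 64) = Rational(3035071, 47423)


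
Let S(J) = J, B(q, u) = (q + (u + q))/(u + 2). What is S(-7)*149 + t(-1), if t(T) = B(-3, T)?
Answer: -1050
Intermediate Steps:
B(q, u) = (u + 2*q)/(2 + u) (B(q, u) = (q + (q + u))/(2 + u) = (u + 2*q)/(2 + u))
t(T) = (-6 + T)/(2 + T) (t(T) = (T + 2*(-3))/(2 + T) = (T - 6)/(2 + T) = (-6 + T)/(2 + T))
S(-7)*149 + t(-1) = -7*149 + (-6 - 1)/(2 - 1) = -1043 - 7/1 = -1043 + 1*(-7) = -1043 - 7 = -1050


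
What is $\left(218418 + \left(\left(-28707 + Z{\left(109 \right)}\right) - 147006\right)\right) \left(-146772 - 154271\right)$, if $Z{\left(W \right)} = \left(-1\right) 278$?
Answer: $-12772351361$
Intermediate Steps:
$Z{\left(W \right)} = -278$
$\left(218418 + \left(\left(-28707 + Z{\left(109 \right)}\right) - 147006\right)\right) \left(-146772 - 154271\right) = \left(218418 - 175991\right) \left(-146772 - 154271\right) = \left(218418 - 175991\right) \left(-301043\right) = 42427 \left(-301043\right) = -12772351361$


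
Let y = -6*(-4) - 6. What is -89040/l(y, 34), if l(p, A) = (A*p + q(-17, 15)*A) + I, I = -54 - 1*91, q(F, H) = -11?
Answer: -29680/31 ≈ -957.42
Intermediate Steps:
I = -145 (I = -54 - 91 = -145)
y = 18 (y = 24 - 6 = 18)
l(p, A) = -145 - 11*A + A*p (l(p, A) = (A*p - 11*A) - 145 = (-11*A + A*p) - 145 = -145 - 11*A + A*p)
-89040/l(y, 34) = -89040/(-145 - 11*34 + 34*18) = -89040/(-145 - 374 + 612) = -89040/93 = -89040*1/93 = -29680/31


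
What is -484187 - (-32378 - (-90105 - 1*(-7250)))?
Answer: -534664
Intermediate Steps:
-484187 - (-32378 - (-90105 - 1*(-7250))) = -484187 - (-32378 - (-90105 + 7250)) = -484187 - (-32378 - 1*(-82855)) = -484187 - (-32378 + 82855) = -484187 - 1*50477 = -484187 - 50477 = -534664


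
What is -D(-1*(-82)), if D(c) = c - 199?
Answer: 117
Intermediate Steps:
D(c) = -199 + c
-D(-1*(-82)) = -(-199 - 1*(-82)) = -(-199 + 82) = -1*(-117) = 117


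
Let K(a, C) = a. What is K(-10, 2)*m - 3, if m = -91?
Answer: 907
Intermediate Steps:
K(-10, 2)*m - 3 = -10*(-91) - 3 = 910 - 3 = 907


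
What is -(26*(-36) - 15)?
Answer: 951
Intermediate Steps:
-(26*(-36) - 15) = -(-936 - 15) = -1*(-951) = 951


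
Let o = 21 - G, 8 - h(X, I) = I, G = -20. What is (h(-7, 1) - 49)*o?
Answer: -1722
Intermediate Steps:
h(X, I) = 8 - I
o = 41 (o = 21 - 1*(-20) = 21 + 20 = 41)
(h(-7, 1) - 49)*o = ((8 - 1*1) - 49)*41 = ((8 - 1) - 49)*41 = (7 - 49)*41 = -42*41 = -1722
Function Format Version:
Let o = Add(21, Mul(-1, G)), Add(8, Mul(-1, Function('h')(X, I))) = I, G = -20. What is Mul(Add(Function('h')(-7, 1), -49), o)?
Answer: -1722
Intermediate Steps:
Function('h')(X, I) = Add(8, Mul(-1, I))
o = 41 (o = Add(21, Mul(-1, -20)) = Add(21, 20) = 41)
Mul(Add(Function('h')(-7, 1), -49), o) = Mul(Add(Add(8, Mul(-1, 1)), -49), 41) = Mul(Add(Add(8, -1), -49), 41) = Mul(Add(7, -49), 41) = Mul(-42, 41) = -1722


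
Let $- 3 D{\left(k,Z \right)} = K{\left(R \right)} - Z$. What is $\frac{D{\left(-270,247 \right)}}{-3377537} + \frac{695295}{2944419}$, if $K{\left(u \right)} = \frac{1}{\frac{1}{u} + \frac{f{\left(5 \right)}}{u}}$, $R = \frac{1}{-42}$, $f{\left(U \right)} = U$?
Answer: $\frac{591731824493695}{2506110797232756} \approx 0.23612$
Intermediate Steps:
$R = - \frac{1}{42} \approx -0.02381$
$K{\left(u \right)} = \frac{u}{6}$ ($K{\left(u \right)} = \frac{1}{\frac{1}{u} + \frac{5}{u}} = \frac{1}{6 \frac{1}{u}} = \frac{u}{6}$)
$D{\left(k,Z \right)} = \frac{1}{756} + \frac{Z}{3}$ ($D{\left(k,Z \right)} = - \frac{\frac{1}{6} \left(- \frac{1}{42}\right) - Z}{3} = - \frac{- \frac{1}{252} - Z}{3} = \frac{1}{756} + \frac{Z}{3}$)
$\frac{D{\left(-270,247 \right)}}{-3377537} + \frac{695295}{2944419} = \frac{\frac{1}{756} + \frac{1}{3} \cdot 247}{-3377537} + \frac{695295}{2944419} = \left(\frac{1}{756} + \frac{247}{3}\right) \left(- \frac{1}{3377537}\right) + 695295 \cdot \frac{1}{2944419} = \frac{62245}{756} \left(- \frac{1}{3377537}\right) + \frac{231765}{981473} = - \frac{62245}{2553417972} + \frac{231765}{981473} = \frac{591731824493695}{2506110797232756}$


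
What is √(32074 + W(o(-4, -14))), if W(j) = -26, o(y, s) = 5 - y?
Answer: 4*√2003 ≈ 179.02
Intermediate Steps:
√(32074 + W(o(-4, -14))) = √(32074 - 26) = √32048 = 4*√2003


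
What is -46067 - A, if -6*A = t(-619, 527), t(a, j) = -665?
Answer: -277067/6 ≈ -46178.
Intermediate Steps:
A = 665/6 (A = -⅙*(-665) = 665/6 ≈ 110.83)
-46067 - A = -46067 - 1*665/6 = -46067 - 665/6 = -277067/6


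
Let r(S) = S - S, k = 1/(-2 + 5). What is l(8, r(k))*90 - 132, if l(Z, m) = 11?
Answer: 858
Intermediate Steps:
k = 1/3 ≈ 0.33333
r(S) = 0
l(8, r(k))*90 - 132 = 11*90 - 132 = 990 - 132 = 858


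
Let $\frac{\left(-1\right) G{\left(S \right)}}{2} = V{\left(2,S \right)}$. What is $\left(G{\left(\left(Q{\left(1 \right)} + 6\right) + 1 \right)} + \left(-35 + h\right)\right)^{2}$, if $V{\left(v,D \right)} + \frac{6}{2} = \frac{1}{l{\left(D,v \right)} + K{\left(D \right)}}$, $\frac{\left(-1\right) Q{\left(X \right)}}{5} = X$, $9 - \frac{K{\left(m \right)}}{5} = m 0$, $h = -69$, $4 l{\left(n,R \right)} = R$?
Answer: $\frac{79602084}{8281} \approx 9612.6$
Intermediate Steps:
$l{\left(n,R \right)} = \frac{R}{4}$
$K{\left(m \right)} = 45$ ($K{\left(m \right)} = 45 - 5 m 0 = 45 - 0 = 45 + 0 = 45$)
$Q{\left(X \right)} = - 5 X$
$V{\left(v,D \right)} = -3 + \frac{1}{45 + \frac{v}{4}}$ ($V{\left(v,D \right)} = -3 + \frac{1}{\frac{v}{4} + 45} = -3 + \frac{1}{45 + \frac{v}{4}}$)
$G{\left(S \right)} = \frac{542}{91}$ ($G{\left(S \right)} = - 2 \frac{-536 - 6}{180 + 2} = - 2 \frac{-536 - 6}{182} = - 2 \cdot \frac{1}{182} \left(-542\right) = \left(-2\right) \left(- \frac{271}{91}\right) = \frac{542}{91}$)
$\left(G{\left(\left(Q{\left(1 \right)} + 6\right) + 1 \right)} + \left(-35 + h\right)\right)^{2} = \left(\frac{542}{91} - 104\right)^{2} = \left(- \frac{8922}{91}\right)^{2} = \frac{79602084}{8281}$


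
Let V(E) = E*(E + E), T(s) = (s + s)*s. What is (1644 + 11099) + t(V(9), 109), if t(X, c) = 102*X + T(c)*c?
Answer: 2619325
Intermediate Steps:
T(s) = 2*s**2 (T(s) = (2*s)*s = 2*s**2)
V(E) = 2*E**2 (V(E) = E*(2*E) = 2*E**2)
t(X, c) = 2*c**3 + 102*X (t(X, c) = 102*X + (2*c**2)*c = 102*X + 2*c**3 = 2*c**3 + 102*X)
(1644 + 11099) + t(V(9), 109) = (1644 + 11099) + (2*109**3 + 102*(2*9**2)) = 12743 + (2*1295029 + 102*(2*81)) = 12743 + (2590058 + 102*162) = 12743 + (2590058 + 16524) = 12743 + 2606582 = 2619325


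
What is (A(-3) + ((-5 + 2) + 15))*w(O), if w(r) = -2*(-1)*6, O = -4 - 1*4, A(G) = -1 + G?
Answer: 96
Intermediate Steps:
O = -8 (O = -4 - 4 = -8)
w(r) = 12 (w(r) = 2*6 = 12)
(A(-3) + ((-5 + 2) + 15))*w(O) = ((-1 - 3) + ((-5 + 2) + 15))*12 = (-4 + (-3 + 15))*12 = (-4 + 12)*12 = 8*12 = 96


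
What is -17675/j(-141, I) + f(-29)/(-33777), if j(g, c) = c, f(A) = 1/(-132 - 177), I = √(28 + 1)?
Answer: 1/10437093 - 17675*√29/29 ≈ -3282.2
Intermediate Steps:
I = √29 ≈ 5.3852
f(A) = -1/309 (f(A) = 1/(-309) = -1/309)
-17675/j(-141, I) + f(-29)/(-33777) = -17675*√29/29 - 1/309/(-33777) = -17675*√29/29 - 1/309*(-1/33777) = -17675*√29/29 + 1/10437093 = 1/10437093 - 17675*√29/29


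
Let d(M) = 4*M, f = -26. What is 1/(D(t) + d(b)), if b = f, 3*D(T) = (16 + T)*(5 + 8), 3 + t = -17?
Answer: -3/364 ≈ -0.0082418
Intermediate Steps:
t = -20 (t = -3 - 17 = -20)
D(T) = 208/3 + 13*T/3 (D(T) = ((16 + T)*(5 + 8))/3 = ((16 + T)*13)/3 = (208 + 13*T)/3 = 208/3 + 13*T/3)
b = -26
1/(D(t) + d(b)) = 1/((208/3 + (13/3)*(-20)) + 4*(-26)) = 1/((208/3 - 260/3) - 104) = 1/(-52/3 - 104) = 1/(-364/3) = -3/364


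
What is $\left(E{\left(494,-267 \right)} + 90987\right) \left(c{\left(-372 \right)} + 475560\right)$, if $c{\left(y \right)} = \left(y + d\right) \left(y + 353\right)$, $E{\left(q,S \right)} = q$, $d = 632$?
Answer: $43052788220$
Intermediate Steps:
$c{\left(y \right)} = \left(353 + y\right) \left(632 + y\right)$ ($c{\left(y \right)} = \left(y + 632\right) \left(y + 353\right) = \left(632 + y\right) \left(353 + y\right) = \left(353 + y\right) \left(632 + y\right)$)
$\left(E{\left(494,-267 \right)} + 90987\right) \left(c{\left(-372 \right)} + 475560\right) = \left(494 + 90987\right) \left(\left(223096 + \left(-372\right)^{2} + 985 \left(-372\right)\right) + 475560\right) = 91481 \left(\left(223096 + 138384 - 366420\right) + 475560\right) = 91481 \left(-4940 + 475560\right) = 91481 \cdot 470620 = 43052788220$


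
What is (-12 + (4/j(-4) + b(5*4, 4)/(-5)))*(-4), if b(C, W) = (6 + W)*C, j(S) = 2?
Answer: 200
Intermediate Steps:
b(C, W) = C*(6 + W)
(-12 + (4/j(-4) + b(5*4, 4)/(-5)))*(-4) = (-12 + (4/2 + ((5*4)*(6 + 4))/(-5)))*(-4) = (-12 + (4*(½) + (20*10)*(-⅕)))*(-4) = (-12 + (2 + 200*(-⅕)))*(-4) = (-12 + (2 - 40))*(-4) = (-12 - 38)*(-4) = -50*(-4) = 200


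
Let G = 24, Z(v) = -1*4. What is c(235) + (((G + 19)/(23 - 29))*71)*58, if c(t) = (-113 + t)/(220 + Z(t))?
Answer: -3187271/108 ≈ -29512.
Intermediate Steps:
Z(v) = -4
c(t) = -113/216 + t/216 (c(t) = (-113 + t)/(220 - 4) = (-113 + t)/216 = (-113 + t)*(1/216) = -113/216 + t/216)
c(235) + (((G + 19)/(23 - 29))*71)*58 = (-113/216 + (1/216)*235) + (((24 + 19)/(23 - 29))*71)*58 = (-113/216 + 235/216) + ((43/(-6))*71)*58 = 61/108 + ((43*(-1/6))*71)*58 = 61/108 - 43/6*71*58 = 61/108 - 3053/6*58 = 61/108 - 88537/3 = -3187271/108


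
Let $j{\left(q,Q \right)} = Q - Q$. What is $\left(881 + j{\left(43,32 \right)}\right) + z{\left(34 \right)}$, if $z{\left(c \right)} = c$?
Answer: $915$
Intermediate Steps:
$j{\left(q,Q \right)} = 0$
$\left(881 + j{\left(43,32 \right)}\right) + z{\left(34 \right)} = \left(881 + 0\right) + 34 = 881 + 34 = 915$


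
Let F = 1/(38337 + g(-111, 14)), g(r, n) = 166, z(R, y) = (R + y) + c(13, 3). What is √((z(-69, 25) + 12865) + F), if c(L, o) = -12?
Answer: 4*√1186818705174/38503 ≈ 113.18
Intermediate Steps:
z(R, y) = -12 + R + y (z(R, y) = (R + y) - 12 = -12 + R + y)
F = 1/38503 (F = 1/(38337 + 166) = 1/38503 ≈ 2.5972e-5)
√((z(-69, 25) + 12865) + F) = √(((-12 - 69 + 25) + 12865) + 1/38503) = √((-56 + 12865) + 1/38503) = √(12809 + 1/38503) = √(493184928/38503) = 4*√1186818705174/38503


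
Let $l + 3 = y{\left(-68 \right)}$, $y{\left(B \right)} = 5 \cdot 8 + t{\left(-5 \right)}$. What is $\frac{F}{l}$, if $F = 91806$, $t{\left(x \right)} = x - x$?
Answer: $\frac{91806}{37} \approx 2481.2$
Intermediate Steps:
$t{\left(x \right)} = 0$
$y{\left(B \right)} = 40$ ($y{\left(B \right)} = 5 \cdot 8 + 0 = 40 + 0 = 40$)
$l = 37$ ($l = -3 + 40 = 37$)
$\frac{F}{l} = \frac{91806}{37}$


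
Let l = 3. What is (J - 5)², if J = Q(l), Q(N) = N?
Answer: 4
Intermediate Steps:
J = 3
(J - 5)² = (3 - 5)² = (-2)² = 4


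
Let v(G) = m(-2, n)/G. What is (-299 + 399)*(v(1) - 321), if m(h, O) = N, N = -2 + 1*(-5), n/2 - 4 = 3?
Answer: -32800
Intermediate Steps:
n = 14 (n = 8 + 2*3 = 8 + 6 = 14)
N = -7 (N = -2 - 5 = -7)
m(h, O) = -7
v(G) = -7/G
(-299 + 399)*(v(1) - 321) = (-299 + 399)*(-7/1 - 321) = 100*(-7*1 - 321) = 100*(-7 - 321) = 100*(-328) = -32800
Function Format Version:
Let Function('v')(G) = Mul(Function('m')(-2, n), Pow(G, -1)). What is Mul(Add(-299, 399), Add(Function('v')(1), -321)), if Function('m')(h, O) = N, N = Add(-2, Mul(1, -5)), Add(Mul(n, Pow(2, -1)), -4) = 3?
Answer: -32800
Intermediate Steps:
n = 14 (n = Add(8, Mul(2, 3)) = Add(8, 6) = 14)
N = -7 (N = Add(-2, -5) = -7)
Function('m')(h, O) = -7
Function('v')(G) = Mul(-7, Pow(G, -1))
Mul(Add(-299, 399), Add(Function('v')(1), -321)) = Mul(Add(-299, 399), Add(Mul(-7, Pow(1, -1)), -321)) = Mul(100, Add(Mul(-7, 1), -321)) = Mul(100, Add(-7, -321)) = Mul(100, -328) = -32800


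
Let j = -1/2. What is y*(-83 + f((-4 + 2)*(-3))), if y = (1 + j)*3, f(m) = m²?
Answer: -141/2 ≈ -70.500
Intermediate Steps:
j = -½ (j = -1*½ = -½ ≈ -0.50000)
y = 3/2 (y = (1 - ½)*3 = (½)*3 = 3/2 ≈ 1.5000)
y*(-83 + f((-4 + 2)*(-3))) = 3*(-83 + ((-4 + 2)*(-3))²)/2 = 3*(-83 + (-2*(-3))²)/2 = 3*(-83 + 6²)/2 = 3*(-83 + 36)/2 = (3/2)*(-47) = -141/2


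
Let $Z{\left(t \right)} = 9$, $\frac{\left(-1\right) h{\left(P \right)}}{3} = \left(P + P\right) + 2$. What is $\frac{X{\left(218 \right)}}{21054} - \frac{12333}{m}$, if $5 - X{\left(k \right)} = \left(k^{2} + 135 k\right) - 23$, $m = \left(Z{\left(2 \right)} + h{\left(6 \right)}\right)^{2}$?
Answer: $- \frac{157682}{10527} \approx -14.979$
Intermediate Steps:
$h{\left(P \right)} = -6 - 6 P$ ($h{\left(P \right)} = - 3 \left(\left(P + P\right) + 2\right) = - 3 \left(2 P + 2\right) = - 3 \left(2 + 2 P\right) = -6 - 6 P$)
$m = 1089$ ($m = \left(9 - 42\right)^{2} = \left(-33\right)^{2} = 1089$)
$X{\left(k \right)} = 28 - k^{2} - 135 k$ ($X{\left(k \right)} = 5 - \left(\left(k^{2} + 135 k\right) - 23\right) = 5 - \left(-23 + k^{2} + 135 k\right) = 28 - k^{2} - 135 k$)
$\frac{X{\left(218 \right)}}{21054} - \frac{12333}{m} = \frac{28 - 218^{2} - 29430}{21054} - \frac{12333}{1089} = \left(28 - 47524 - 29430\right) \frac{1}{21054} - \frac{4111}{363} = \left(-76926\right) \frac{1}{21054} - \frac{4111}{363} = - \frac{12821}{3509} - \frac{4111}{363} = - \frac{157682}{10527}$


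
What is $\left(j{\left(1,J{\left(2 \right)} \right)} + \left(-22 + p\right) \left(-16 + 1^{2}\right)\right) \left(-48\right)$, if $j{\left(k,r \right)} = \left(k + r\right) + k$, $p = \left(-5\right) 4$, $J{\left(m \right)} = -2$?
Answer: $-30240$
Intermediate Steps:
$p = -20$
$j{\left(k,r \right)} = r + 2 k$
$\left(j{\left(1,J{\left(2 \right)} \right)} + \left(-22 + p\right) \left(-16 + 1^{2}\right)\right) \left(-48\right) = \left(\left(-2 + 2 \cdot 1\right) + \left(-22 - 20\right) \left(-16 + 1^{2}\right)\right) \left(-48\right) = \left(\left(-2 + 2\right) - 42 \left(-16 + 1\right)\right) \left(-48\right) = \left(0 - -630\right) \left(-48\right) = \left(0 + 630\right) \left(-48\right) = 630 \left(-48\right) = -30240$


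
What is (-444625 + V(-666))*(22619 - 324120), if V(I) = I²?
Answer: 322304569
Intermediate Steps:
(-444625 + V(-666))*(22619 - 324120) = (-444625 + (-666)²)*(22619 - 324120) = (-444625 + 443556)*(-301501) = -1069*(-301501) = 322304569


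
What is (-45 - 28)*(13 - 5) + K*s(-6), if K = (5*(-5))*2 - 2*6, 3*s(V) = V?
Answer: -460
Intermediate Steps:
s(V) = V/3
K = -62 (K = -25*2 - 12 = -50 - 12 = -62)
(-45 - 28)*(13 - 5) + K*s(-6) = (-45 - 28)*(13 - 5) - 62*(-6)/3 = -73*8 - 62*(-2) = -584 + 124 = -460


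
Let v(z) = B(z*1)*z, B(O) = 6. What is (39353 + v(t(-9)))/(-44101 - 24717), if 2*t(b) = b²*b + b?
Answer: -37139/68818 ≈ -0.53967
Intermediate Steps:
t(b) = b/2 + b³/2 (t(b) = (b²*b + b)/2 = (b³ + b)/2 = (b + b³)/2 = b/2 + b³/2)
v(z) = 6*z
(39353 + v(t(-9)))/(-44101 - 24717) = (39353 + 6*((½)*(-9)*(1 + (-9)²)))/(-44101 - 24717) = (39353 + 6*((½)*(-9)*(1 + 81)))/(-68818) = (39353 + 6*((½)*(-9)*82))*(-1/68818) = (39353 + 6*(-369))*(-1/68818) = (39353 - 2214)*(-1/68818) = 37139*(-1/68818) = -37139/68818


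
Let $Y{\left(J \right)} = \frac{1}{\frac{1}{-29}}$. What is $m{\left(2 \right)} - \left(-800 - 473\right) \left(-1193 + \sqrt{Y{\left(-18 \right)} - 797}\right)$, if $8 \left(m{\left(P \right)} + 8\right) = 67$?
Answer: $- \frac{12149509}{8} + 1273 i \sqrt{826} \approx -1.5187 \cdot 10^{6} + 36586.0 i$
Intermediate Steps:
$Y{\left(J \right)} = -29$ ($Y{\left(J \right)} = \frac{1}{- \frac{1}{29}} = -29$)
$m{\left(P \right)} = \frac{3}{8}$ ($m{\left(P \right)} = -8 + \frac{1}{8} \cdot 67 = -8 + \frac{67}{8} = \frac{3}{8}$)
$m{\left(2 \right)} - \left(-800 - 473\right) \left(-1193 + \sqrt{Y{\left(-18 \right)} - 797}\right) = \frac{3}{8} - \left(-800 - 473\right) \left(-1193 + \sqrt{-29 - 797}\right) = \frac{3}{8} - - 1273 \left(-1193 + \sqrt{-826}\right) = \frac{3}{8} - - 1273 \left(-1193 + i \sqrt{826}\right) = \frac{3}{8} - \left(1518689 - 1273 i \sqrt{826}\right) = - \frac{12149509}{8} + 1273 i \sqrt{826}$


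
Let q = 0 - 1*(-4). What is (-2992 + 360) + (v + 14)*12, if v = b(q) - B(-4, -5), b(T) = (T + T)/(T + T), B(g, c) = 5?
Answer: -2512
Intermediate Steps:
q = 4 (q = 0 + 4 = 4)
b(T) = 1 (b(T) = (2*T)/((2*T)) = (2*T)*(1/(2*T)) = 1)
v = -4 (v = 1 - 1*5 = 1 - 5 = -4)
(-2992 + 360) + (v + 14)*12 = (-2992 + 360) + (-4 + 14)*12 = -2632 + 10*12 = -2632 + 120 = -2512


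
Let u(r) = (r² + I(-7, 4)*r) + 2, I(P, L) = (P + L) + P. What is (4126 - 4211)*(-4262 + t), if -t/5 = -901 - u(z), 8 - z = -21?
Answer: -255680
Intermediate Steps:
I(P, L) = L + 2*P (I(P, L) = (L + P) + P = L + 2*P)
z = 29 (z = 8 - 1*(-21) = 8 + 21 = 29)
u(r) = 2 + r² - 10*r (u(r) = (r² + (4 + 2*(-7))*r) + 2 = (r² + (4 - 14)*r) + 2 = (r² - 10*r) + 2 = 2 + r² - 10*r)
t = 7270 (t = -5*(-901 - (2 + 29² - 10*29)) = -5*(-901 - (2 + 841 - 290)) = -5*(-901 - 1*553) = -5*(-901 - 553) = -5*(-1454) = 7270)
(4126 - 4211)*(-4262 + t) = (4126 - 4211)*(-4262 + 7270) = -85*3008 = -255680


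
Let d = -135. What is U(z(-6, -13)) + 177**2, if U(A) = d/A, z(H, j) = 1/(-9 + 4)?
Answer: 32004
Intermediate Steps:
z(H, j) = -1/5 (z(H, j) = 1/(-5) = -1/5)
U(A) = -135/A
U(z(-6, -13)) + 177**2 = -135/(-1/5) + 177**2 = -135*(-5) + 31329 = 675 + 31329 = 32004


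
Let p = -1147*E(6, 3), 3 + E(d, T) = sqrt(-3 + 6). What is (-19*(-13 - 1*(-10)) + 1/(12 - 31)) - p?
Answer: -64297/19 + 1147*sqrt(3) ≈ -1397.4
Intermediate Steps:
E(d, T) = -3 + sqrt(3) (E(d, T) = -3 + sqrt(-3 + 6) = -3 + sqrt(3))
p = 3441 - 1147*sqrt(3) (p = -1147*(-3 + sqrt(3)) = 3441 - 1147*sqrt(3) ≈ 1454.3)
(-19*(-13 - 1*(-10)) + 1/(12 - 31)) - p = (-19*(-13 - 1*(-10)) + 1/(12 - 31)) - (3441 - 1147*sqrt(3)) = (-19*(-13 + 10) + 1/(-19)) + (-3441 + 1147*sqrt(3)) = (-19*(-3) - 1/19) + (-3441 + 1147*sqrt(3)) = (57 - 1/19) + (-3441 + 1147*sqrt(3)) = 1082/19 + (-3441 + 1147*sqrt(3)) = -64297/19 + 1147*sqrt(3)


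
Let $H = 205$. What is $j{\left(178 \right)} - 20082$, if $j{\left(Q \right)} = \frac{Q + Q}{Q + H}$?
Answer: $- \frac{7691050}{383} \approx -20081.0$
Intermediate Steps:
$j{\left(Q \right)} = \frac{2 Q}{205 + Q}$ ($j{\left(Q \right)} = \frac{Q + Q}{Q + 205} = \frac{2 Q}{205 + Q}$)
$j{\left(178 \right)} - 20082 = 2 \cdot 178 \frac{1}{205 + 178} - 20082 = 2 \cdot 178 \cdot \frac{1}{383} - 20082 = \frac{356}{383} - 20082 = - \frac{7691050}{383}$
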